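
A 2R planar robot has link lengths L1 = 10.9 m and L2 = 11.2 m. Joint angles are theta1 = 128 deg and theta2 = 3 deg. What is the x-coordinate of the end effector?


Convert angles to radians: theta1 = 2.234, theta2 = 0.0524
x = L1*cos(theta1) + L2*cos(theta1+theta2)
x = -6.7107 + -7.3479
x = -14.0586


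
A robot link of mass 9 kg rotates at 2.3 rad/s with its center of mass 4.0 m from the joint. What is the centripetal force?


F = m * omega^2 * r
= 9 * 2.3^2 * 4.0
= 9 * 5.29 * 4.0
= 190.44 N


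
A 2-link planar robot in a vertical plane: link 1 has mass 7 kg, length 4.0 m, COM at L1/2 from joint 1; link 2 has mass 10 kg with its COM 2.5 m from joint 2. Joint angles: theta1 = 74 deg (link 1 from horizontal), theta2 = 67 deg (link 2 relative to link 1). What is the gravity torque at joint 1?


Horizontal distance from joint 1 to link-1 COM:
  x_c1 = (L1/2)*cos(t1) = 2.0 * 0.2756 = 0.5513 m
Horizontal distance from joint 1 to link-2 COM:
  x_c2 = L1*cos(t1) + Lc2*cos(t1+t2)
       = 4.0*0.2756 + 2.5*-0.7771 = -0.8403 m
tau1 = m1*g*x_c1 + m2*g*x_c2
     = 7*9.81*0.5513 + 10*9.81*-0.8403
     = 37.856 + -82.4349
     = -44.5789 Nm


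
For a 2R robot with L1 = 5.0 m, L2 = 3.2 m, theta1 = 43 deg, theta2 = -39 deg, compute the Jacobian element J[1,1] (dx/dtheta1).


J[1,1] = -L1*sin(t1) - L2*sin(t1+t2)
= -5.0*sin(43) - 3.2*sin(4)
= -3.6332


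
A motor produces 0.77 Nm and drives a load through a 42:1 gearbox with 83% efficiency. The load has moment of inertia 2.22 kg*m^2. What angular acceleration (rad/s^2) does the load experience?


tau_out = tau_motor * N * eta
= 0.77 * 42 * 0.83 = 26.8422 Nm
alpha = tau_out / I = 26.8422 / 2.22
= 12.0911 rad/s^2


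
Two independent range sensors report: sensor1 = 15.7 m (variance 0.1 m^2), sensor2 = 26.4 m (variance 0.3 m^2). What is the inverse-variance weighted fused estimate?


w1 = (1/var1) / (1/var1 + 1/var2)
   = 10.0 / (10.0 + 3.3333) = 0.75
w2 = 1 - w1 = 0.25
fused = w1*s1 + w2*s2 = 11.775 + 6.6
= 18.375 m


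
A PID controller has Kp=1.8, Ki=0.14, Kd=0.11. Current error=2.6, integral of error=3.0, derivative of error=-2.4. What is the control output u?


u = Kp*e + Ki*int(e) + Kd*de/dt
= 1.8*2.6 + 0.14*3.0 + 0.11*(-2.4)
= 4.68 + 0.42 + -0.264
= 4.836


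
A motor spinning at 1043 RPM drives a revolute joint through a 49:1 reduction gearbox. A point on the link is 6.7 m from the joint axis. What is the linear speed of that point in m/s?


omega_motor = 1043 * 2*pi/60 = 109.2227 rad/s
omega_joint = omega_motor / 49 = 2.229 rad/s
v = omega_joint * r = 2.229 * 6.7
= 14.9345 m/s


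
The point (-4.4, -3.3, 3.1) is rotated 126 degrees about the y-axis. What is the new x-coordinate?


Rotation about y-axis: x' = x*cos(theta) + z*sin(theta)
= -4.4 * -0.5878 + 3.1 * 0.809
= 5.0942


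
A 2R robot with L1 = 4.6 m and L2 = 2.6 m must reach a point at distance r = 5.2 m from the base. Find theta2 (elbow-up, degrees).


cos(theta2) = (r^2 - L1^2 - L2^2) / (2*L1*L2)
cos(theta2) = (27.04 - 21.16 - 6.76) / 23.92
cos(theta2) = -0.036789
theta2 = 92.1083 degrees


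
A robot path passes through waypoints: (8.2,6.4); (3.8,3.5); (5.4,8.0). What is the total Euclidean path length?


Segment lengths:
  seg1 = sqrt((-4.4)^2 + (-2.9)^2) = 5.2697
  seg2 = sqrt((1.6)^2 + (4.5)^2) = 4.776
Total = 10.0457


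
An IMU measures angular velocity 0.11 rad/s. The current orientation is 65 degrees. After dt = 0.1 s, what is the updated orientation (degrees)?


delta_theta = w * dt = 0.11 * 0.1 = 0.011 rad
= 0.6303 deg
theta_new = 65 + 0.6303 = 65.6303 deg


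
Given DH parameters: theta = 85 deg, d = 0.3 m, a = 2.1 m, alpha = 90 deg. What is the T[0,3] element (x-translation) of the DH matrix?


T[0,3] = a * cos(theta)
= 2.1 * cos(85 deg)
= 2.1 * 0.0872
= 0.183


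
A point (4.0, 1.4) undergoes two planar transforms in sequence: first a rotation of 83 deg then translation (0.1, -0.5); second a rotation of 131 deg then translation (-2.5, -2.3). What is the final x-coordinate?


After transform 1:
x1 = cos(83)*4.0 - sin(83)*1.4 + 0.1 = -0.8021
y1 = sin(83)*4.0 + cos(83)*1.4 + -0.5 = 3.6408
After transform 2:
x2 = cos(131)*-0.8021 - sin(131)*3.6408 + -2.5
= -4.7215


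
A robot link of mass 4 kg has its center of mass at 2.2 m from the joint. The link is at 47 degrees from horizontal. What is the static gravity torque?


tau = m*g*L*cos(angle)
= 4 * 9.81 * 2.2 * cos(47 deg)
= 4 * 9.81 * 2.2 * 0.682
= 58.8756 Nm


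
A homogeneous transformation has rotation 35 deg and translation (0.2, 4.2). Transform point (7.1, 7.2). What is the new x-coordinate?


x' = cos(theta)*px - sin(theta)*py + tx
= 0.8192*7.1 - 0.5736*7.2 + 0.2
= 1.8862


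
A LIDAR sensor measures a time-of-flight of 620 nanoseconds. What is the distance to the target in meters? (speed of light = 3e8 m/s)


tof = 620 ns = 6.2e-07 s
dist = c * tof / 2
= 3e8 * 6.2e-07 / 2
= 93.0 m


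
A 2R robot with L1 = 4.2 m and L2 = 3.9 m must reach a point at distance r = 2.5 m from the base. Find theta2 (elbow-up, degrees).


cos(theta2) = (r^2 - L1^2 - L2^2) / (2*L1*L2)
cos(theta2) = (6.25 - 17.64 - 15.21) / 32.76
cos(theta2) = -0.811966
theta2 = 144.2884 degrees


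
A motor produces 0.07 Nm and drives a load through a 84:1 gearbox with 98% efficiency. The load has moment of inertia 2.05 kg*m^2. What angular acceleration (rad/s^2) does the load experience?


tau_out = tau_motor * N * eta
= 0.07 * 84 * 0.98 = 5.7624 Nm
alpha = tau_out / I = 5.7624 / 2.05
= 2.8109 rad/s^2


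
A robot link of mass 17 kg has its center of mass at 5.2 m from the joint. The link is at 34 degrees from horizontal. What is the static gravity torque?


tau = m*g*L*cos(angle)
= 17 * 9.81 * 5.2 * cos(34 deg)
= 17 * 9.81 * 5.2 * 0.829
= 718.9447 Nm


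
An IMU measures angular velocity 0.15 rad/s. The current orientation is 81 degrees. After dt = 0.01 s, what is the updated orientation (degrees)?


delta_theta = w * dt = 0.15 * 0.01 = 0.0015 rad
= 0.0859 deg
theta_new = 81 + 0.0859 = 81.0859 deg


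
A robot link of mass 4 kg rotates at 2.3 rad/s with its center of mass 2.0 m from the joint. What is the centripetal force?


F = m * omega^2 * r
= 4 * 2.3^2 * 2.0
= 4 * 5.29 * 2.0
= 42.32 N


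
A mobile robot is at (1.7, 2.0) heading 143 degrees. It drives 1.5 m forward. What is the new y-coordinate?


y_new = y0 + d*sin(theta)
= 2.0 + 1.5*sin(143)
= 2.0 + 0.9027
= 2.9027


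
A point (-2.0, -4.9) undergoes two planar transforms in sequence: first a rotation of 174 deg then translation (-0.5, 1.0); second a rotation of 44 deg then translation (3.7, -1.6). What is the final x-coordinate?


After transform 1:
x1 = cos(174)*-2.0 - sin(174)*-4.9 + -0.5 = 2.0012
y1 = sin(174)*-2.0 + cos(174)*-4.9 + 1.0 = 5.6641
After transform 2:
x2 = cos(44)*2.0012 - sin(44)*5.6641 + 3.7
= 1.205


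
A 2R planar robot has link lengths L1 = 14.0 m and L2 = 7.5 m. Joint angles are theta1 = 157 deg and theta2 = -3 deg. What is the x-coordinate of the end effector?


Convert angles to radians: theta1 = 2.7402, theta2 = -0.0524
x = L1*cos(theta1) + L2*cos(theta1+theta2)
x = -12.8871 + -6.741
x = -19.628


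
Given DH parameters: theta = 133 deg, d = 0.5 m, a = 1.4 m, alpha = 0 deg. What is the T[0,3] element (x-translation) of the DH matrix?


T[0,3] = a * cos(theta)
= 1.4 * cos(133 deg)
= 1.4 * -0.682
= -0.9548


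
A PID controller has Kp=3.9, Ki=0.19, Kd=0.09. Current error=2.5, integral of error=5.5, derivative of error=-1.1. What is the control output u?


u = Kp*e + Ki*int(e) + Kd*de/dt
= 3.9*2.5 + 0.19*5.5 + 0.09*(-1.1)
= 9.75 + 1.045 + -0.099
= 10.696


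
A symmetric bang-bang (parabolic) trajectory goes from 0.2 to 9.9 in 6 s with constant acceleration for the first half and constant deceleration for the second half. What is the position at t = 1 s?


Symmetric rest-to-rest: each phase covers (pf-p0)/2 in time T/2. 0.5*a*(T/2)^2 = (pf-p0)/2 => a = 4*(pf-p0)/T^2
a = 4*(9.9-0.2)/6^2 = 1.0778
t = 1 is in the acceleration phase (t <= T/2).
p = p0 + 0.5*a*t^2 = 0.2 + 0.5*1.0778*1^2
= 0.7389


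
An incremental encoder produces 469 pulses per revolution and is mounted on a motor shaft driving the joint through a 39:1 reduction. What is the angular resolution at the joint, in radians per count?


counts per rev = 469
effective counts at joint = 469 * 39 = 18291
resolution = 2*pi / 18291
= 3.4351e-04 rad/count


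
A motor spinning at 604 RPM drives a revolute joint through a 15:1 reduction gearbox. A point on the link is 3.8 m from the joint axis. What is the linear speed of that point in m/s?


omega_motor = 604 * 2*pi/60 = 63.2507 rad/s
omega_joint = omega_motor / 15 = 4.2167 rad/s
v = omega_joint * r = 4.2167 * 3.8
= 16.0235 m/s


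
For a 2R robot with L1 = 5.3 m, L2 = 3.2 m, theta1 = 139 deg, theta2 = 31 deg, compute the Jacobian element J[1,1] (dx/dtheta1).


J[1,1] = -L1*sin(t1) - L2*sin(t1+t2)
= -5.3*sin(139) - 3.2*sin(170)
= -4.0328


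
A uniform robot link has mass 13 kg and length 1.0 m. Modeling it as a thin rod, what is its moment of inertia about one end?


I = (1/3) * m * L^2
= (1/3) * 13 * 1.0^2
= 0.333333 * 13 * 1.0
= 4.3333 kg*m^2


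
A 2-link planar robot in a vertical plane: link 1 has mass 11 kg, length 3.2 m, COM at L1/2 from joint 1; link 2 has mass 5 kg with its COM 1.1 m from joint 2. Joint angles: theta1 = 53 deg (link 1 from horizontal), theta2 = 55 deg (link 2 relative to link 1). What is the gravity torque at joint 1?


Horizontal distance from joint 1 to link-1 COM:
  x_c1 = (L1/2)*cos(t1) = 1.6 * 0.6018 = 0.9629 m
Horizontal distance from joint 1 to link-2 COM:
  x_c2 = L1*cos(t1) + Lc2*cos(t1+t2)
       = 3.2*0.6018 + 1.1*-0.309 = 1.5859 m
tau1 = m1*g*x_c1 + m2*g*x_c2
     = 11*9.81*0.9629 + 5*9.81*1.5859
     = 103.907 + 77.7879
     = 181.6948 Nm


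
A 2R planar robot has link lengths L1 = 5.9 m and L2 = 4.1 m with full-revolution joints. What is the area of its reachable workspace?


r_max = L1 + L2 = 10.0 m
r_min = |L1 - L2| = 1.8 m
Area = pi*(r_max^2 - r_min^2)
= pi*(100.0 - 3.24)
= pi * 96.76
= 303.9805 m^2


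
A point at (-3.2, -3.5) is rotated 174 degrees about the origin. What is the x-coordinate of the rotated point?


x' = x*cos(theta) - y*sin(theta)
cos(174 deg) = -0.9945, sin(174 deg) = 0.1045
x' = -3.2 * -0.9945 - -3.5 * 0.1045
= 3.1825 - -0.3658
= 3.5483


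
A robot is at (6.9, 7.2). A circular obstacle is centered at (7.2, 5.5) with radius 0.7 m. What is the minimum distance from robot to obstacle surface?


center_dist = sqrt((6.9-7.2)^2 + (7.2-5.5)^2)
= sqrt(0.09 + 2.89)
= 1.7263
min_dist = center_dist - radius = 1.7263 - 0.7 = 1.0263 m


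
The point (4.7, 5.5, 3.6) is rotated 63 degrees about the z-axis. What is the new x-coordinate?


Rotation about z-axis: x' = x*cos(theta) - y*sin(theta)
= 4.7 * 0.454 - 5.5 * 0.891
= -2.7668


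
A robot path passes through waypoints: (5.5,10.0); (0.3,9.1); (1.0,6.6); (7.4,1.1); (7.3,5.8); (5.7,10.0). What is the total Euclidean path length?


Segment lengths:
  seg1 = sqrt((-5.2)^2 + (-0.9)^2) = 5.2773
  seg2 = sqrt((0.7)^2 + (-2.5)^2) = 2.5962
  seg3 = sqrt((6.4)^2 + (-5.5)^2) = 8.4386
  seg4 = sqrt((-0.1)^2 + (4.7)^2) = 4.7011
  seg5 = sqrt((-1.6)^2 + (4.2)^2) = 4.4944
Total = 25.5076


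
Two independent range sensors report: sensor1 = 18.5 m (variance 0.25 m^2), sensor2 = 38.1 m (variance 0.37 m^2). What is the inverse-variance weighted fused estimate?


w1 = (1/var1) / (1/var1 + 1/var2)
   = 4.0 / (4.0 + 2.7027) = 0.5968
w2 = 1 - w1 = 0.4032
fused = w1*s1 + w2*s2 = 11.0403 + 15.3629
= 26.4032 m


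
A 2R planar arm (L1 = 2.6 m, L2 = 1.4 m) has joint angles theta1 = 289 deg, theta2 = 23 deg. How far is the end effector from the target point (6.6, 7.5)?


End effector via forward kinematics:
x = L1*cos(t1) + L2*cos(t1+t2) = 1.7833
y = L1*sin(t1) + L2*sin(t1+t2) = -3.4988
Distance to target:
d = sqrt((6.6 - 1.7833)^2 + (7.5 - -3.4988)^2)
= sqrt(23.201 + 120.9725)
= 12.0072 m


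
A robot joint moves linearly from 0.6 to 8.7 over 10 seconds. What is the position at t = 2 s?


s = t/T = 2/10 = 0.2
p(t) = p0 + (pf-p0)*s
= 0.6 + (8.7 - 0.6) * 0.2
= 2.22


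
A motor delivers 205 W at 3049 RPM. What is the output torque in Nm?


omega = 3049 * 2*pi/60 = 319.2905 rad/s
tau = P / omega = 205 / 319.2905
= 0.642 Nm


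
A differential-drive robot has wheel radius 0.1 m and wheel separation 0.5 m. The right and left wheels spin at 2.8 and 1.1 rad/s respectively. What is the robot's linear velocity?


vR = r*wR = 0.1*2.8 = 0.28 m/s
vL = r*wL = 0.1*1.1 = 0.11 m/s
v = (vR+vL)/2 = 0.195 m/s
omega = (vR-vL)/L = 0.34 rad/s
linear velocity = 0.195 m/s


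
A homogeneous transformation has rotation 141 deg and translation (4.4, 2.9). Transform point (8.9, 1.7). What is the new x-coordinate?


x' = cos(theta)*px - sin(theta)*py + tx
= -0.7771*8.9 - 0.6293*1.7 + 4.4
= -3.5864


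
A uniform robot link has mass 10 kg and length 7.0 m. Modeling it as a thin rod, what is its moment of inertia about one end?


I = (1/3) * m * L^2
= (1/3) * 10 * 7.0^2
= 0.333333 * 10 * 49.0
= 163.3333 kg*m^2


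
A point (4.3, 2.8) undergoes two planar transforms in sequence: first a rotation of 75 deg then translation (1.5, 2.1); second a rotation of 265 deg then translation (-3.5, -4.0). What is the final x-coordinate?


After transform 1:
x1 = cos(75)*4.3 - sin(75)*2.8 + 1.5 = -0.0917
y1 = sin(75)*4.3 + cos(75)*2.8 + 2.1 = 6.9782
After transform 2:
x2 = cos(265)*-0.0917 - sin(265)*6.9782 + -3.5
= 3.4596


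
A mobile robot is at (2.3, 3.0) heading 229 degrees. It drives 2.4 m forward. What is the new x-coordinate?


x_new = x0 + d*cos(theta)
= 2.3 + 2.4*cos(229)
= 2.3 + -1.5745
= 0.7255


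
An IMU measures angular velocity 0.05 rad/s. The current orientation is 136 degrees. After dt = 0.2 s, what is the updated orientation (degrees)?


delta_theta = w * dt = 0.05 * 0.2 = 0.01 rad
= 0.573 deg
theta_new = 136 + 0.573 = 136.573 deg


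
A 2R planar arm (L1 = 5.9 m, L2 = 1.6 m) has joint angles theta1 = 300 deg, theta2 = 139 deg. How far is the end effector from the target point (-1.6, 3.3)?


End effector via forward kinematics:
x = L1*cos(t1) + L2*cos(t1+t2) = 3.2553
y = L1*sin(t1) + L2*sin(t1+t2) = -3.5389
Distance to target:
d = sqrt((-1.6 - 3.2553)^2 + (3.3 - -3.5389)^2)
= sqrt(23.5739 + 46.7712)
= 8.3872 m


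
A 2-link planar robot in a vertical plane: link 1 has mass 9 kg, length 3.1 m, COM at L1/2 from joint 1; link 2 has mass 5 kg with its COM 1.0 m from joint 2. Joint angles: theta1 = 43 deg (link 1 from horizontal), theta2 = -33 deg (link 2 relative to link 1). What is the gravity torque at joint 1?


Horizontal distance from joint 1 to link-1 COM:
  x_c1 = (L1/2)*cos(t1) = 1.55 * 0.7314 = 1.1336 m
Horizontal distance from joint 1 to link-2 COM:
  x_c2 = L1*cos(t1) + Lc2*cos(t1+t2)
       = 3.1*0.7314 + 1.0*0.9848 = 3.252 m
tau1 = m1*g*x_c1 + m2*g*x_c2
     = 9*9.81*1.1336 + 5*9.81*3.252
     = 100.0854 + 159.5108
     = 259.5962 Nm


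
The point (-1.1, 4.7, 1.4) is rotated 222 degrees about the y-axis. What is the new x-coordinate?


Rotation about y-axis: x' = x*cos(theta) + z*sin(theta)
= -1.1 * -0.7431 + 1.4 * -0.6691
= -0.1193


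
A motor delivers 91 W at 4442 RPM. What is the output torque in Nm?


omega = 4442 * 2*pi/60 = 465.1652 rad/s
tau = P / omega = 91 / 465.1652
= 0.1956 Nm


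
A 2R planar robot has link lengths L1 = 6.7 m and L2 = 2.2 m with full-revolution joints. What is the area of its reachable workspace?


r_max = L1 + L2 = 8.9 m
r_min = |L1 - L2| = 4.5 m
Area = pi*(r_max^2 - r_min^2)
= pi*(79.21 - 20.25)
= pi * 58.96
= 185.2283 m^2


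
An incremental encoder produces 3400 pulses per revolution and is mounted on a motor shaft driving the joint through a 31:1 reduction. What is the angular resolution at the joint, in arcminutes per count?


counts per rev = 3400
effective counts at joint = 3400 * 31 = 105400
resolution = 360*60 / 105400
= 0.2049 arcmin/count


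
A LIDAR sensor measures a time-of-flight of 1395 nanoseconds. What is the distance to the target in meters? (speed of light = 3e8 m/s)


tof = 1395 ns = 1.395e-06 s
dist = c * tof / 2
= 3e8 * 1.395e-06 / 2
= 209.25 m


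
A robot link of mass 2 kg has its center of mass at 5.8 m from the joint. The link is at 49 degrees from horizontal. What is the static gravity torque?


tau = m*g*L*cos(angle)
= 2 * 9.81 * 5.8 * cos(49 deg)
= 2 * 9.81 * 5.8 * 0.6561
= 74.6569 Nm


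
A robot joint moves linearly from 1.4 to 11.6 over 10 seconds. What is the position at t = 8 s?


s = t/T = 8/10 = 0.8
p(t) = p0 + (pf-p0)*s
= 1.4 + (11.6 - 1.4) * 0.8
= 9.56


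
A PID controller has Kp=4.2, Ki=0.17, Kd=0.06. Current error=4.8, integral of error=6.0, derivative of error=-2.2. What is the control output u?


u = Kp*e + Ki*int(e) + Kd*de/dt
= 4.2*4.8 + 0.17*6.0 + 0.06*(-2.2)
= 20.16 + 1.02 + -0.132
= 21.048


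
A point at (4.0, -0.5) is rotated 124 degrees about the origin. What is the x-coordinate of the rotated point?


x' = x*cos(theta) - y*sin(theta)
cos(124 deg) = -0.5592, sin(124 deg) = 0.829
x' = 4.0 * -0.5592 - -0.5 * 0.829
= -2.2368 - -0.4145
= -1.8223


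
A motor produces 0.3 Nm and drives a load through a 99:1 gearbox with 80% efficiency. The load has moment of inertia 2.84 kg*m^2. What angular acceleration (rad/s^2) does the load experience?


tau_out = tau_motor * N * eta
= 0.3 * 99 * 0.8 = 23.76 Nm
alpha = tau_out / I = 23.76 / 2.84
= 8.3662 rad/s^2


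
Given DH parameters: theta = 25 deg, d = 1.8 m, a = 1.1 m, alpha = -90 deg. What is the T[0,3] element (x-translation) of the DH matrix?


T[0,3] = a * cos(theta)
= 1.1 * cos(25 deg)
= 1.1 * 0.9063
= 0.9969


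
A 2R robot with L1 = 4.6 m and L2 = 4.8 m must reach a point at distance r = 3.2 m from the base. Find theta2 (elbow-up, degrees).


cos(theta2) = (r^2 - L1^2 - L2^2) / (2*L1*L2)
cos(theta2) = (10.24 - 21.16 - 23.04) / 44.16
cos(theta2) = -0.769022
theta2 = 140.2661 degrees


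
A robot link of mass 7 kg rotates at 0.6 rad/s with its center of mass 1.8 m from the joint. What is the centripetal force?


F = m * omega^2 * r
= 7 * 0.6^2 * 1.8
= 7 * 0.36 * 1.8
= 4.536 N


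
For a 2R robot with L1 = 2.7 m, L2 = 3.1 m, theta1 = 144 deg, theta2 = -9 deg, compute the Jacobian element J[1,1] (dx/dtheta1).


J[1,1] = -L1*sin(t1) - L2*sin(t1+t2)
= -2.7*sin(144) - 3.1*sin(135)
= -3.7791


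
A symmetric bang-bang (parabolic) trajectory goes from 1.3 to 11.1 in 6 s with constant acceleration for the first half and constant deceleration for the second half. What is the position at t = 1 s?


Symmetric rest-to-rest: each phase covers (pf-p0)/2 in time T/2. 0.5*a*(T/2)^2 = (pf-p0)/2 => a = 4*(pf-p0)/T^2
a = 4*(11.1-1.3)/6^2 = 1.0889
t = 1 is in the acceleration phase (t <= T/2).
p = p0 + 0.5*a*t^2 = 1.3 + 0.5*1.0889*1^2
= 1.8444


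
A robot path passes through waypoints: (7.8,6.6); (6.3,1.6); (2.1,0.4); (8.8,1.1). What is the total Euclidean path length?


Segment lengths:
  seg1 = sqrt((-1.5)^2 + (-5.0)^2) = 5.2202
  seg2 = sqrt((-4.2)^2 + (-1.2)^2) = 4.3681
  seg3 = sqrt((6.7)^2 + (0.7)^2) = 6.7365
Total = 16.3247


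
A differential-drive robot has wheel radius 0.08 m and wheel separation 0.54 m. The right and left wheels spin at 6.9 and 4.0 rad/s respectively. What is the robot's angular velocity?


vR = r*wR = 0.08*6.9 = 0.552 m/s
vL = r*wL = 0.08*4.0 = 0.32 m/s
v = (vR+vL)/2 = 0.436 m/s
omega = (vR-vL)/L = 0.4296 rad/s
angular velocity = 0.4296 rad/s


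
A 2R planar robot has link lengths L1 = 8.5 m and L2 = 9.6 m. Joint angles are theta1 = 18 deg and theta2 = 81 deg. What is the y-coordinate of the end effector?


Convert angles to radians: theta1 = 0.3142, theta2 = 1.4137
y = L1*sin(theta1) + L2*sin(theta1+theta2)
y = 2.6266 + 9.4818
y = 12.1085


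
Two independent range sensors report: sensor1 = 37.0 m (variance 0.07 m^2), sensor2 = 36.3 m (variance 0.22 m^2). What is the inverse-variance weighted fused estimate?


w1 = (1/var1) / (1/var1 + 1/var2)
   = 14.2857 / (14.2857 + 4.5455) = 0.7586
w2 = 1 - w1 = 0.2414
fused = w1*s1 + w2*s2 = 28.069 + 8.7621
= 36.831 m


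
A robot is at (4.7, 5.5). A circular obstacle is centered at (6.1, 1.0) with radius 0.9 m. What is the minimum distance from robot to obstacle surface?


center_dist = sqrt((4.7-6.1)^2 + (5.5-1.0)^2)
= sqrt(1.96 + 20.25)
= 4.7127
min_dist = center_dist - radius = 4.7127 - 0.9 = 3.8127 m


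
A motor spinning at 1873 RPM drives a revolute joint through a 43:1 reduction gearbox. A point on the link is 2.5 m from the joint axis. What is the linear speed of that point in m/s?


omega_motor = 1873 * 2*pi/60 = 196.1401 rad/s
omega_joint = omega_motor / 43 = 4.5614 rad/s
v = omega_joint * r = 4.5614 * 2.5
= 11.4035 m/s


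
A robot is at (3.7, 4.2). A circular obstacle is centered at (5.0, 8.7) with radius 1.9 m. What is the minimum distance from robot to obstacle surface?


center_dist = sqrt((3.7-5.0)^2 + (4.2-8.7)^2)
= sqrt(1.69 + 20.25)
= 4.684
min_dist = center_dist - radius = 4.684 - 1.9 = 2.784 m


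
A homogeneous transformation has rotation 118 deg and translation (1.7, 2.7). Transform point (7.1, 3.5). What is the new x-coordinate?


x' = cos(theta)*px - sin(theta)*py + tx
= -0.4695*7.1 - 0.8829*3.5 + 1.7
= -4.7236


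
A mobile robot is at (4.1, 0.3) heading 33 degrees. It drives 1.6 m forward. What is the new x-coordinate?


x_new = x0 + d*cos(theta)
= 4.1 + 1.6*cos(33)
= 4.1 + 1.3419
= 5.4419


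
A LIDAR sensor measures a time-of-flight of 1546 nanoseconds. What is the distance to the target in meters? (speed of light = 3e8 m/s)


tof = 1546 ns = 1.546e-06 s
dist = c * tof / 2
= 3e8 * 1.546e-06 / 2
= 231.9 m


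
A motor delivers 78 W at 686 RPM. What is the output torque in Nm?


omega = 686 * 2*pi/60 = 71.8378 rad/s
tau = P / omega = 78 / 71.8378
= 1.0858 Nm


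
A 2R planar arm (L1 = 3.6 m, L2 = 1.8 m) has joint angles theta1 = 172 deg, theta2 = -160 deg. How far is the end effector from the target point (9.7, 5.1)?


End effector via forward kinematics:
x = L1*cos(t1) + L2*cos(t1+t2) = -1.8043
y = L1*sin(t1) + L2*sin(t1+t2) = 0.8753
Distance to target:
d = sqrt((9.7 - -1.8043)^2 + (5.1 - 0.8753)^2)
= sqrt(132.3489 + 17.8484)
= 12.2555 m


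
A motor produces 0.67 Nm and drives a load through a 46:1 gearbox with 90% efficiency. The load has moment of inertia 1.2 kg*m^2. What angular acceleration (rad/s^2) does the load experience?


tau_out = tau_motor * N * eta
= 0.67 * 46 * 0.9 = 27.738 Nm
alpha = tau_out / I = 27.738 / 1.2
= 23.115 rad/s^2


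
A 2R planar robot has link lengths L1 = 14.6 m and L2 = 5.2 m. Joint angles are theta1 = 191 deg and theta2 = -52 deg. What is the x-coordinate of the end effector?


Convert angles to radians: theta1 = 3.3336, theta2 = -0.9076
x = L1*cos(theta1) + L2*cos(theta1+theta2)
x = -14.3318 + -3.9245
x = -18.2562


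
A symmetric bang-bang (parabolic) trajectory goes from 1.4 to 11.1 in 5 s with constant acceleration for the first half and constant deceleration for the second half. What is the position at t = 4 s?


Symmetric rest-to-rest: each phase covers (pf-p0)/2 in time T/2. 0.5*a*(T/2)^2 = (pf-p0)/2 => a = 4*(pf-p0)/T^2
a = 4*(11.1-1.4)/5^2 = 1.552
t = 4 is in the deceleration phase (t > T/2).
p = pf - 0.5*a*(T-t)^2 = 11.1 - 0.5*1.552*1^2
= 10.324


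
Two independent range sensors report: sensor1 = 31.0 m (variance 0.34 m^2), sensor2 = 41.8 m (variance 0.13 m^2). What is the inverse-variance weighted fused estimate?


w1 = (1/var1) / (1/var1 + 1/var2)
   = 2.9412 / (2.9412 + 7.6923) = 0.2766
w2 = 1 - w1 = 0.7234
fused = w1*s1 + w2*s2 = 8.5745 + 30.2383
= 38.8128 m


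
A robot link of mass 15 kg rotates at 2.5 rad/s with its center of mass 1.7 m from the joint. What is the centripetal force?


F = m * omega^2 * r
= 15 * 2.5^2 * 1.7
= 15 * 6.25 * 1.7
= 159.375 N


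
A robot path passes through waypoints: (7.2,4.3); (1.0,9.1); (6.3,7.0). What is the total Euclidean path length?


Segment lengths:
  seg1 = sqrt((-6.2)^2 + (4.8)^2) = 7.8409
  seg2 = sqrt((5.3)^2 + (-2.1)^2) = 5.7009
Total = 13.5418


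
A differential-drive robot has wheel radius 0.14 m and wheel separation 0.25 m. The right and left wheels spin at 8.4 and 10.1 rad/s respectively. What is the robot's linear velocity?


vR = r*wR = 0.14*8.4 = 1.176 m/s
vL = r*wL = 0.14*10.1 = 1.414 m/s
v = (vR+vL)/2 = 1.295 m/s
omega = (vR-vL)/L = -0.952 rad/s
linear velocity = 1.295 m/s


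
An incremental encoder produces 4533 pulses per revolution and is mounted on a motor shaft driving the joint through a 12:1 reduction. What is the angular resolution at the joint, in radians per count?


counts per rev = 4533
effective counts at joint = 4533 * 12 = 54396
resolution = 2*pi / 54396
= 1.1551e-04 rad/count


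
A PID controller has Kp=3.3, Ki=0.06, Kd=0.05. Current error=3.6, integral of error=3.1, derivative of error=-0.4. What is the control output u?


u = Kp*e + Ki*int(e) + Kd*de/dt
= 3.3*3.6 + 0.06*3.1 + 0.05*(-0.4)
= 11.88 + 0.186 + -0.02
= 12.046


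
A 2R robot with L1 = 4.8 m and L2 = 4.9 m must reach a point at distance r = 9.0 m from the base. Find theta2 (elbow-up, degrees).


cos(theta2) = (r^2 - L1^2 - L2^2) / (2*L1*L2)
cos(theta2) = (81.0 - 23.04 - 24.01) / 47.04
cos(theta2) = 0.721726
theta2 = 43.8028 degrees


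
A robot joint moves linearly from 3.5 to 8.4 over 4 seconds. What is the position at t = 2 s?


s = t/T = 2/4 = 0.5
p(t) = p0 + (pf-p0)*s
= 3.5 + (8.4 - 3.5) * 0.5
= 5.95


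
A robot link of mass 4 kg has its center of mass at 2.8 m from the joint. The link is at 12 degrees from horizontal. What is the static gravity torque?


tau = m*g*L*cos(angle)
= 4 * 9.81 * 2.8 * cos(12 deg)
= 4 * 9.81 * 2.8 * 0.9781
= 107.471 Nm


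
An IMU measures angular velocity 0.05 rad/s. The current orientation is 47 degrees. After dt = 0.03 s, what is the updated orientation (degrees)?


delta_theta = w * dt = 0.05 * 0.03 = 0.0015 rad
= 0.0859 deg
theta_new = 47 + 0.0859 = 47.0859 deg


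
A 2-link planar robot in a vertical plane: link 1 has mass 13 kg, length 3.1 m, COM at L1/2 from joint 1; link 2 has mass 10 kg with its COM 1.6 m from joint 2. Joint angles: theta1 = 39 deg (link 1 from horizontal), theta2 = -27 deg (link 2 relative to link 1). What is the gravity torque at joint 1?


Horizontal distance from joint 1 to link-1 COM:
  x_c1 = (L1/2)*cos(t1) = 1.55 * 0.7771 = 1.2046 m
Horizontal distance from joint 1 to link-2 COM:
  x_c2 = L1*cos(t1) + Lc2*cos(t1+t2)
       = 3.1*0.7771 + 1.6*0.9781 = 3.9742 m
tau1 = m1*g*x_c1 + m2*g*x_c2
     = 13*9.81*1.2046 + 10*9.81*3.9742
     = 153.6196 + 389.8679
     = 543.4875 Nm


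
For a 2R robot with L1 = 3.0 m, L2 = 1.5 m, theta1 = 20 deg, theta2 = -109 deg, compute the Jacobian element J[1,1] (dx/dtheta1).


J[1,1] = -L1*sin(t1) - L2*sin(t1+t2)
= -3.0*sin(20) - 1.5*sin(-89)
= 0.4737


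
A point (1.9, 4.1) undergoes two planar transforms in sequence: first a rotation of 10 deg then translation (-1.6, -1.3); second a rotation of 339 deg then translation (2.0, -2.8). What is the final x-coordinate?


After transform 1:
x1 = cos(10)*1.9 - sin(10)*4.1 + -1.6 = -0.4408
y1 = sin(10)*1.9 + cos(10)*4.1 + -1.3 = 3.0676
After transform 2:
x2 = cos(339)*-0.4408 - sin(339)*3.0676 + 2.0
= 2.6878


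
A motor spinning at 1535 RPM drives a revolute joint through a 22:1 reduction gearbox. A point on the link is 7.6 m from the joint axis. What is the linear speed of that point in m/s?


omega_motor = 1535 * 2*pi/60 = 160.7448 rad/s
omega_joint = omega_motor / 22 = 7.3066 rad/s
v = omega_joint * r = 7.3066 * 7.6
= 55.53 m/s


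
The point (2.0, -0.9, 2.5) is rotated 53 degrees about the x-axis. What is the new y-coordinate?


Rotation about x-axis: y' = y*cos(theta) - z*sin(theta)
= -0.9 * 0.6018 - 2.5 * 0.7986
= -2.5382


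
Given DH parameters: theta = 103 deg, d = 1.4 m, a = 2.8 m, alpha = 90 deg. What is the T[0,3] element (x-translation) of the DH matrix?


T[0,3] = a * cos(theta)
= 2.8 * cos(103 deg)
= 2.8 * -0.225
= -0.6299


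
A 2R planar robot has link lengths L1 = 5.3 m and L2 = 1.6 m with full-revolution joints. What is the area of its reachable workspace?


r_max = L1 + L2 = 6.9 m
r_min = |L1 - L2| = 3.7 m
Area = pi*(r_max^2 - r_min^2)
= pi*(47.61 - 13.69)
= pi * 33.92
= 106.5628 m^2


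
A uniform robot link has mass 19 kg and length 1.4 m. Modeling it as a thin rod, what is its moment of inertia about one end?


I = (1/3) * m * L^2
= (1/3) * 19 * 1.4^2
= 0.333333 * 19 * 1.96
= 12.4133 kg*m^2


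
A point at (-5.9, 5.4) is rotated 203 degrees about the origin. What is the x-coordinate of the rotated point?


x' = x*cos(theta) - y*sin(theta)
cos(203 deg) = -0.9205, sin(203 deg) = -0.3907
x' = -5.9 * -0.9205 - 5.4 * -0.3907
= 5.431 - -2.1099
= 7.5409


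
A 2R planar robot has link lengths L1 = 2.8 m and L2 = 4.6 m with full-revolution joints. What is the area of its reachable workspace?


r_max = L1 + L2 = 7.4 m
r_min = |L1 - L2| = 1.8 m
Area = pi*(r_max^2 - r_min^2)
= pi*(54.76 - 3.24)
= pi * 51.52
= 161.8549 m^2


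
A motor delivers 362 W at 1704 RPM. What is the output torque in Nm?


omega = 1704 * 2*pi/60 = 178.4425 rad/s
tau = P / omega = 362 / 178.4425
= 2.0287 Nm


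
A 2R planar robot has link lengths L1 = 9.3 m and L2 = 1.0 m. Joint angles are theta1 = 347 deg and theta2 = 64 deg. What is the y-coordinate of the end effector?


Convert angles to radians: theta1 = 6.0563, theta2 = 1.117
y = L1*sin(theta1) + L2*sin(theta1+theta2)
y = -2.092 + 0.7771
y = -1.3149


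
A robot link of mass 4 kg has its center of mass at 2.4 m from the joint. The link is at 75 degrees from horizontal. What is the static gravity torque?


tau = m*g*L*cos(angle)
= 4 * 9.81 * 2.4 * cos(75 deg)
= 4 * 9.81 * 2.4 * 0.2588
= 24.3745 Nm


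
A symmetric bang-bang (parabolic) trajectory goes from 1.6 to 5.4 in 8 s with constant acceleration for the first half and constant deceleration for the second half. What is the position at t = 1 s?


Symmetric rest-to-rest: each phase covers (pf-p0)/2 in time T/2. 0.5*a*(T/2)^2 = (pf-p0)/2 => a = 4*(pf-p0)/T^2
a = 4*(5.4-1.6)/8^2 = 0.2375
t = 1 is in the acceleration phase (t <= T/2).
p = p0 + 0.5*a*t^2 = 1.6 + 0.5*0.2375*1^2
= 1.7188


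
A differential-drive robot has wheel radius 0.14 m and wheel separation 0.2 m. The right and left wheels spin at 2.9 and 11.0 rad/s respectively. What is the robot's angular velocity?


vR = r*wR = 0.14*2.9 = 0.406 m/s
vL = r*wL = 0.14*11.0 = 1.54 m/s
v = (vR+vL)/2 = 0.973 m/s
omega = (vR-vL)/L = -5.67 rad/s
angular velocity = -5.67 rad/s


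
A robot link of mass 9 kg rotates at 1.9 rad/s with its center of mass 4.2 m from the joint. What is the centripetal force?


F = m * omega^2 * r
= 9 * 1.9^2 * 4.2
= 9 * 3.61 * 4.2
= 136.458 N


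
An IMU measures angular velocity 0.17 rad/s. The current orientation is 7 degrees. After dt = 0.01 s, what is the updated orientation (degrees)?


delta_theta = w * dt = 0.17 * 0.01 = 0.0017 rad
= 0.0974 deg
theta_new = 7 + 0.0974 = 7.0974 deg


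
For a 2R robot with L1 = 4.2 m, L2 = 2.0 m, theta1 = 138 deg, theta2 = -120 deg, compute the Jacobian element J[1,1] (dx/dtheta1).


J[1,1] = -L1*sin(t1) - L2*sin(t1+t2)
= -4.2*sin(138) - 2.0*sin(18)
= -3.4284


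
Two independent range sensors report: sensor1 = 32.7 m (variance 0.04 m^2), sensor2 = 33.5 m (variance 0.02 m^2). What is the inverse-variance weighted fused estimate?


w1 = (1/var1) / (1/var1 + 1/var2)
   = 25.0 / (25.0 + 50.0) = 0.3333
w2 = 1 - w1 = 0.6667
fused = w1*s1 + w2*s2 = 10.9 + 22.3333
= 33.2333 m


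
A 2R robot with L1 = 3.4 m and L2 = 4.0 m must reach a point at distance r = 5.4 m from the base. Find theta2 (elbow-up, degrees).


cos(theta2) = (r^2 - L1^2 - L2^2) / (2*L1*L2)
cos(theta2) = (29.16 - 11.56 - 16.0) / 27.2
cos(theta2) = 0.058824
theta2 = 86.6277 degrees


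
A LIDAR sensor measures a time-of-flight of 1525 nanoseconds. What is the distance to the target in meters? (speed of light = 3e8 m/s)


tof = 1525 ns = 1.525e-06 s
dist = c * tof / 2
= 3e8 * 1.525e-06 / 2
= 228.75 m


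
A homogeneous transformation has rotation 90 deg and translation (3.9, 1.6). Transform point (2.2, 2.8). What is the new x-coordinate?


x' = cos(theta)*px - sin(theta)*py + tx
= 0.0*2.2 - 1.0*2.8 + 3.9
= 1.1


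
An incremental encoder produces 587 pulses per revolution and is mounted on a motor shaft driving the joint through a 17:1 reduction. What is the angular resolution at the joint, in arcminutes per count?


counts per rev = 587
effective counts at joint = 587 * 17 = 9979
resolution = 360*60 / 9979
= 2.1645 arcmin/count


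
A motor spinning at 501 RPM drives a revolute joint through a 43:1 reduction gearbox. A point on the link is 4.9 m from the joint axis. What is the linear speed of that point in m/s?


omega_motor = 501 * 2*pi/60 = 52.4646 rad/s
omega_joint = omega_motor / 43 = 1.2201 rad/s
v = omega_joint * r = 1.2201 * 4.9
= 5.9785 m/s


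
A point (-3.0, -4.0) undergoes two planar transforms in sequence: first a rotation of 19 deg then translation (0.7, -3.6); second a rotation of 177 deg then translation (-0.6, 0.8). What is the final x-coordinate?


After transform 1:
x1 = cos(19)*-3.0 - sin(19)*-4.0 + 0.7 = -0.8343
y1 = sin(19)*-3.0 + cos(19)*-4.0 + -3.6 = -8.3588
After transform 2:
x2 = cos(177)*-0.8343 - sin(177)*-8.3588 + -0.6
= 0.6706


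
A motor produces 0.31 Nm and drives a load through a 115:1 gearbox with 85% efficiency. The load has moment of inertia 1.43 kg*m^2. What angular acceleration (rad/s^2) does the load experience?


tau_out = tau_motor * N * eta
= 0.31 * 115 * 0.85 = 30.3025 Nm
alpha = tau_out / I = 30.3025 / 1.43
= 21.1906 rad/s^2


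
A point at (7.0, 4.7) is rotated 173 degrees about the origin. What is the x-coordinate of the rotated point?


x' = x*cos(theta) - y*sin(theta)
cos(173 deg) = -0.9925, sin(173 deg) = 0.1219
x' = 7.0 * -0.9925 - 4.7 * 0.1219
= -6.9478 - 0.5728
= -7.5206


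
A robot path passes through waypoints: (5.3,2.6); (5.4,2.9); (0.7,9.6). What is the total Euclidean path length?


Segment lengths:
  seg1 = sqrt((0.1)^2 + (0.3)^2) = 0.3162
  seg2 = sqrt((-4.7)^2 + (6.7)^2) = 8.1841
Total = 8.5004


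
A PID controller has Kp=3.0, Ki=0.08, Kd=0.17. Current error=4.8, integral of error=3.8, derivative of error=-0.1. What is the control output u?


u = Kp*e + Ki*int(e) + Kd*de/dt
= 3.0*4.8 + 0.08*3.8 + 0.17*(-0.1)
= 14.4 + 0.304 + -0.017
= 14.687


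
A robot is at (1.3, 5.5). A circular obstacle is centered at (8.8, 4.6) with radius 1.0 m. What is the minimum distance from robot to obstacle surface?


center_dist = sqrt((1.3-8.8)^2 + (5.5-4.6)^2)
= sqrt(56.25 + 0.81)
= 7.5538
min_dist = center_dist - radius = 7.5538 - 1.0 = 6.5538 m


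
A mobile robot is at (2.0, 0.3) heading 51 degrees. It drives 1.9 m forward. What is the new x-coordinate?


x_new = x0 + d*cos(theta)
= 2.0 + 1.9*cos(51)
= 2.0 + 1.1957
= 3.1957


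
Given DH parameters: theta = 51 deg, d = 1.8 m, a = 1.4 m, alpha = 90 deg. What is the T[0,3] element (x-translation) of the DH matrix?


T[0,3] = a * cos(theta)
= 1.4 * cos(51 deg)
= 1.4 * 0.6293
= 0.881


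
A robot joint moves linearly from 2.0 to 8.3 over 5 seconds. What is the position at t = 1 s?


s = t/T = 1/5 = 0.2
p(t) = p0 + (pf-p0)*s
= 2.0 + (8.3 - 2.0) * 0.2
= 3.26


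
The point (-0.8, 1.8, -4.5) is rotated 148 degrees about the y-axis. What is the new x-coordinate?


Rotation about y-axis: x' = x*cos(theta) + z*sin(theta)
= -0.8 * -0.848 + -4.5 * 0.5299
= -1.7062


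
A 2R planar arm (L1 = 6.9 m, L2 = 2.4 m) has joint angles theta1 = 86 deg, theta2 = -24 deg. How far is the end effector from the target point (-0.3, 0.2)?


End effector via forward kinematics:
x = L1*cos(t1) + L2*cos(t1+t2) = 1.6081
y = L1*sin(t1) + L2*sin(t1+t2) = 9.0023
Distance to target:
d = sqrt((-0.3 - 1.6081)^2 + (0.2 - 9.0023)^2)
= sqrt(3.6407 + 77.4799)
= 9.0067 m


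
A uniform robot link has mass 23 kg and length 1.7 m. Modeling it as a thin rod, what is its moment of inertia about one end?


I = (1/3) * m * L^2
= (1/3) * 23 * 1.7^2
= 0.333333 * 23 * 2.89
= 22.1567 kg*m^2


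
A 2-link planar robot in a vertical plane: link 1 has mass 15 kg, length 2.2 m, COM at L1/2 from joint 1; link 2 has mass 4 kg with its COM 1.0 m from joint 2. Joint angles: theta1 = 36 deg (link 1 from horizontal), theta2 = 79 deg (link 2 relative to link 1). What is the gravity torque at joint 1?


Horizontal distance from joint 1 to link-1 COM:
  x_c1 = (L1/2)*cos(t1) = 1.1 * 0.809 = 0.8899 m
Horizontal distance from joint 1 to link-2 COM:
  x_c2 = L1*cos(t1) + Lc2*cos(t1+t2)
       = 2.2*0.809 + 1.0*-0.4226 = 1.3572 m
tau1 = m1*g*x_c1 + m2*g*x_c2
     = 15*9.81*0.8899 + 4*9.81*1.3572
     = 130.9515 + 53.2573
     = 184.2088 Nm


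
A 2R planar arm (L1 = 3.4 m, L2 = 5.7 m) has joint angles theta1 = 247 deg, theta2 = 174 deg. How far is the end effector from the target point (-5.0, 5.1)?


End effector via forward kinematics:
x = L1*cos(t1) + L2*cos(t1+t2) = 1.4349
y = L1*sin(t1) + L2*sin(t1+t2) = 1.8556
Distance to target:
d = sqrt((-5.0 - 1.4349)^2 + (5.1 - 1.8556)^2)
= sqrt(41.4083 + 10.526)
= 7.2065 m


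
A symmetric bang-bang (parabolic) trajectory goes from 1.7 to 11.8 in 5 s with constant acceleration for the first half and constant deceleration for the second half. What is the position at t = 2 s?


Symmetric rest-to-rest: each phase covers (pf-p0)/2 in time T/2. 0.5*a*(T/2)^2 = (pf-p0)/2 => a = 4*(pf-p0)/T^2
a = 4*(11.8-1.7)/5^2 = 1.616
t = 2 is in the acceleration phase (t <= T/2).
p = p0 + 0.5*a*t^2 = 1.7 + 0.5*1.616*2^2
= 4.932


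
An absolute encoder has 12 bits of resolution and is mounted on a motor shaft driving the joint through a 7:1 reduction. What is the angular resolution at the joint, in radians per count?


counts = 2^12 = 4096
effective counts at joint = 4096 * 7 = 28672
resolution = 2*pi / 28672
= 2.1914e-04 rad/count


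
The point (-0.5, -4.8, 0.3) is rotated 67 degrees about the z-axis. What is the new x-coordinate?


Rotation about z-axis: x' = x*cos(theta) - y*sin(theta)
= -0.5 * 0.3907 - -4.8 * 0.9205
= 4.2231


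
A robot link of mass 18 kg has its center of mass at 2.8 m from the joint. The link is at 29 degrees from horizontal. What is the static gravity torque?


tau = m*g*L*cos(angle)
= 18 * 9.81 * 2.8 * cos(29 deg)
= 18 * 9.81 * 2.8 * 0.8746
= 432.433 Nm


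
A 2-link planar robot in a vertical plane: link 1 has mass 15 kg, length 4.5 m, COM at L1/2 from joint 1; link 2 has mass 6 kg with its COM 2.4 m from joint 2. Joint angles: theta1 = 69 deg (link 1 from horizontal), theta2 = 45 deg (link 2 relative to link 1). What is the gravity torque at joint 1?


Horizontal distance from joint 1 to link-1 COM:
  x_c1 = (L1/2)*cos(t1) = 2.25 * 0.3584 = 0.8063 m
Horizontal distance from joint 1 to link-2 COM:
  x_c2 = L1*cos(t1) + Lc2*cos(t1+t2)
       = 4.5*0.3584 + 2.4*-0.4067 = 0.6365 m
tau1 = m1*g*x_c1 + m2*g*x_c2
     = 15*9.81*0.8063 + 6*9.81*0.6365
     = 118.6511 + 37.4637
     = 156.1148 Nm


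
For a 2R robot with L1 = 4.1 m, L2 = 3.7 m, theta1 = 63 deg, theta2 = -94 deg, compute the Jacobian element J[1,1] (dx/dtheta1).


J[1,1] = -L1*sin(t1) - L2*sin(t1+t2)
= -4.1*sin(63) - 3.7*sin(-31)
= -1.7475


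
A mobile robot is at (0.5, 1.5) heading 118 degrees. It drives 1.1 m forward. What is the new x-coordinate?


x_new = x0 + d*cos(theta)
= 0.5 + 1.1*cos(118)
= 0.5 + -0.5164
= -0.0164


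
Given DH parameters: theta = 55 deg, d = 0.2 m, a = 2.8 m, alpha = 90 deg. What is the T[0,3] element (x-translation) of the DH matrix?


T[0,3] = a * cos(theta)
= 2.8 * cos(55 deg)
= 2.8 * 0.5736
= 1.606


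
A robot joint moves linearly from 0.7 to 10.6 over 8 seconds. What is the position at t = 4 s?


s = t/T = 4/8 = 0.5
p(t) = p0 + (pf-p0)*s
= 0.7 + (10.6 - 0.7) * 0.5
= 5.65
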